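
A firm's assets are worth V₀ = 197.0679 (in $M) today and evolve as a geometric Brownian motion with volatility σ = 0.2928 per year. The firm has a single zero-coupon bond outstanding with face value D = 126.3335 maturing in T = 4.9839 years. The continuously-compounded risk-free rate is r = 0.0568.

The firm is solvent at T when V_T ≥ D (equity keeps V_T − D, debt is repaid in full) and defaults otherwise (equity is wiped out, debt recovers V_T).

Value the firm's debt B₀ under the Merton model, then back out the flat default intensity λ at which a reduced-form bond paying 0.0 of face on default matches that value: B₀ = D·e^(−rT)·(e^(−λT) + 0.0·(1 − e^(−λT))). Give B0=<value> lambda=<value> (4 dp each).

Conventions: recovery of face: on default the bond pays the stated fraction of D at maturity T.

B0=89.4090 lambda=0.0126

Equity is a call on the firm's assets struck at D = 126.3335:
d₁ = [ln(V₀/D) + (r + σ²/2)T] / (σ√T)
   = [ln(197.0679/126.3335) + (0.0568 + 0.5·0.2928²)·4.9839] / (0.2928·√4.9839)
   = [0.444623 + 0.496725] / 0.653666 = 1.440106
d₂ = d₁ − σ√T = 1.440106 − 0.653666 = 0.786440
N(d₁) = 0.925081,  N(d₂) = 0.784195,  e^(−rT) = 0.753455
E₀ = V₀·N(d₁) − D·e^(−rT)·N(d₂)
   = 197.0679·0.925081 − 126.3335·0.753455·0.784195 = 107.658913
B₀ = V₀ − E₀ = 197.0679 − 107.658913 = 89.408987
e^(−λT) = (B₀·e^(rT)/D − 0)/(1 − 0) = (89.4090·1.327219/126.3335 − 0)/1 = 0.93930187
λ = −ln(0.93930187)/4.9839 = 0.012564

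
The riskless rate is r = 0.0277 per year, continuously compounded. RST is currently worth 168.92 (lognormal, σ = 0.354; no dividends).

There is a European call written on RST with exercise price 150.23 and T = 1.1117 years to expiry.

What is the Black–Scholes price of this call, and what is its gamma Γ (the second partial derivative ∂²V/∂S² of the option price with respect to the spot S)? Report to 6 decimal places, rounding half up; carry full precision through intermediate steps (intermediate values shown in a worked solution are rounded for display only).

price = 36.693163
Γ = 0.005338

σ√T = 0.354·√1.1117 = 0.373248
d₁ = (ln(S/K) + (r+σ²/2)T) / (σ√T) = (ln(168.92/150.23) + (0.0277+0.354²/2)·1.1117) / 0.373248 = (0.117258 + 0.100451) / 0.373248 = 0.583282
d₂ = d₁ − σ√T = 0.583282 − 0.373248 = 0.210035
e^{−rT} = 0.969675
N(d₁) = 0.720148,  N(d₂) = 0.583180
Call price V = S·N(d₁) − K·e^{−rT}·N(d₂) = 121.647465 − 84.954302 = 36.693163
φ(d₁) = (1/√(2π))·e^{−d₁²/2} = 0.336537
Γ = φ(d₁) / (S·σ·√T) = 0.005338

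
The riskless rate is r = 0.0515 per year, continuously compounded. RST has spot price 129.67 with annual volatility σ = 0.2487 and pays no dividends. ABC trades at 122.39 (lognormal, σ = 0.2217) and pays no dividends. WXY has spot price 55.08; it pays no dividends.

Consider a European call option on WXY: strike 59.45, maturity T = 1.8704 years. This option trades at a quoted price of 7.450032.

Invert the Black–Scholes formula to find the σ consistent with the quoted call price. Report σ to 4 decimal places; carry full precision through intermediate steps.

At σ = 0.2326 the Black–Scholes value reproduces the quote:
σ√T = 0.2326·√1.8704 = 0.318110
d₁ = (ln(S/K) + (r+σ²/2)T) / (σ√T) = (ln(55.08/59.45) + (0.0515+0.2326²/2)·1.8704) / 0.318110 = (-0.076349 + 0.146923) / 0.318110 = 0.221853
d₂ = d₁ − σ√T = 0.221853 − 0.318110 = -0.096257
e^{−rT} = 0.908168
N(d₁) = 0.587786,  N(d₂) = 0.461658
V = S·N(d₁) − K·e^{−rT}·N(d₂) = 32.375241 − 24.925209 = 7.450032 (the observed quote) — the price is monotone increasing in volatility, hence this σ is the only solution

sigma = 0.2326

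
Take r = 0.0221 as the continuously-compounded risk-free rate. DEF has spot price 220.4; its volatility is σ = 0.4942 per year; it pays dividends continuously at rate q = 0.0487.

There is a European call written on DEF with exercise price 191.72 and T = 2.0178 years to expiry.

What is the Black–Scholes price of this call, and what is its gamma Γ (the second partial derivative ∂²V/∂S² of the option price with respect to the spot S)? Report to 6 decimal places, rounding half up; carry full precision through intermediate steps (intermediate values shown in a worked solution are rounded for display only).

σ√T = 0.4942·√2.0178 = 0.702008
d₁ = (ln(S/K) + (r−q+σ²/2)T) / (σ√T) = (ln(220.4/191.72) + (0.0221−0.0487+0.4942²/2)·2.0178) / 0.702008 = (0.139408 + 0.192734) / 0.702008 = 0.473132
d₂ = d₁ − σ√T = 0.473132 − 0.702008 = -0.228876
e^{−rT} = 0.956386
e^{−qT} = 0.906407
N(d₁) = 0.681940,  N(d₂) = 0.409483
Call price V = S·e^{−qT}·N(d₁) − K·e^{−rT}·N(d₂) = 136.232654 − 75.082074 = 61.150580
φ(d₁) = (1/√(2π))·e^{−d₁²/2} = 0.356698
Γ = e^{−qT}·φ(d₁) / (S·σ·√T) = 0.002090

price = 61.150580
Γ = 0.002090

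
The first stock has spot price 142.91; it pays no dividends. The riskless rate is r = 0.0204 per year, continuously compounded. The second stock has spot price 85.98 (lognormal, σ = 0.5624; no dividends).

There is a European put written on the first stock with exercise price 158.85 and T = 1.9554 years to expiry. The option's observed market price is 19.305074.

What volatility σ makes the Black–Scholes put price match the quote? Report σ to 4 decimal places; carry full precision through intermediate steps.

At σ = 0.1691 the Black–Scholes value reproduces the quote:
σ√T = 0.1691·√1.9554 = 0.236462
d₁ = (ln(S/K) + (r+σ²/2)T) / (σ√T) = (ln(142.91/158.85) + (0.0204+0.1691²/2)·1.9554) / 0.236462 = (-0.105745 + 0.067847) / 0.236462 = -0.160271
d₂ = d₁ − σ√T = -0.160271 − 0.236462 = -0.396733
e^{−rT} = 0.960895
N(−d₁) = 0.563666,  N(−d₂) = 0.654218
V = K·e^{−rT}·N(−d₂) − S·N(−d₁) = 99.858608 − 80.553534 = 19.305074 (equal to the quote); since ∂V/∂σ > 0 for all σ, the implied volatility is unique

sigma = 0.1691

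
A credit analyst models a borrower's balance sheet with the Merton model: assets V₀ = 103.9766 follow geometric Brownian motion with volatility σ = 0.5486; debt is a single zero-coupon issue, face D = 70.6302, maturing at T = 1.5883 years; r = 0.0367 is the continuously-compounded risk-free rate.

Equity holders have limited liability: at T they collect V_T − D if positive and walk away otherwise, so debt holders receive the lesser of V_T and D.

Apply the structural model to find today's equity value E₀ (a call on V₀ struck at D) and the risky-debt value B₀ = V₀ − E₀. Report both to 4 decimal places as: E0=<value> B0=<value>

E0=46.0907 B0=57.8859

With assets at 103.9766 and a single debt payment of 70.6302 at 1.5883 years:
d₁ = [ln(V₀/D) + (r + σ²/2)T] / (σ√T)
   = [ln(103.9766/70.6302) + (0.0367 + 0.5·0.5486²)·1.5883] / (0.5486·√1.5883)
   = [0.386708 + 0.297300] / 0.691388 = 0.989325
d₂ = d₁ − σ√T = 0.989325 − 0.691388 = 0.297936
N(d₁) = 0.838748,  N(d₂) = 0.617124,  e^(−rT) = 0.943376
E₀ = V₀·N(d₁) − D·e^(−rT)·N(d₂)
   = 103.9766·0.838748 − 70.6302·0.943376·0.617124 = 46.090665
B₀ = V₀ − E₀ = 103.9766 − 46.090665 = 57.885935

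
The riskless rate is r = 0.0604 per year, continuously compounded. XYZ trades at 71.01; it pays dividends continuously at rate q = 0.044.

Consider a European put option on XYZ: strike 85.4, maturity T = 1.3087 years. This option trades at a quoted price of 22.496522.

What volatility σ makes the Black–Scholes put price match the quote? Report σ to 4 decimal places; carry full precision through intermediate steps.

At σ = 0.4833 the Black–Scholes value reproduces the quote:
σ√T = 0.4833·√1.3087 = 0.552888
d₁ = (ln(S/K) + (r−q+σ²/2)T) / (σ√T) = (ln(71.01/85.4) + (0.0604−0.044+0.4833²/2)·1.3087) / 0.552888 = (-0.184525 + 0.174305) / 0.552888 = -0.018485
d₂ = d₁ − σ√T = -0.018485 − 0.552888 = -0.571373
e^{−rT} = 0.923998
e^{−qT} = 0.944044
N(−d₁) = 0.507374,  N(−d₂) = 0.716127
V = K·e^{−rT}·N(−d₂) − S·e^{−qT}·N(−d₁) = 56.509135 − 34.012613 = 22.496522 (the quoted price), and the Black–Scholes price is strictly increasing in σ, so σ is unique

sigma = 0.4833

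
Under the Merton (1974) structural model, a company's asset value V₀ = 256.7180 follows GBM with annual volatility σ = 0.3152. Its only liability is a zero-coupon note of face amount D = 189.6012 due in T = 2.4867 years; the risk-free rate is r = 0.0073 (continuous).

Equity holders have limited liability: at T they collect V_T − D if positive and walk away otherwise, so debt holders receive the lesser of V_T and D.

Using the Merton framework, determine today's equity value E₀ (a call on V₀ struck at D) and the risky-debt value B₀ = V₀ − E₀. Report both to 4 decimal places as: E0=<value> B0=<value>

E0=87.2313 B0=169.4867

Equity is a call on the firm's assets struck at D = 189.6012:
d₁ = [ln(V₀/D) + (r + σ²/2)T] / (σ√T)
   = [ln(256.7180/189.6012) + (0.0073 + 0.5·0.3152²)·2.4867] / (0.3152·√2.4867)
   = [0.303055 + 0.141681] / 0.497048 = 0.894756
d₂ = d₁ − σ√T = 0.894756 − 0.497048 = 0.397709
N(d₁) = 0.814541,  N(d₂) = 0.654578,  e^(−rT) = 0.982011
E₀ = V₀·N(d₁) − D·e^(−rT)·N(d₂)
   = 256.7180·0.814541 − 189.6012·0.982011·0.654578 = 87.231332
B₀ = V₀ − E₀ = 256.7180 − 87.231332 = 169.486668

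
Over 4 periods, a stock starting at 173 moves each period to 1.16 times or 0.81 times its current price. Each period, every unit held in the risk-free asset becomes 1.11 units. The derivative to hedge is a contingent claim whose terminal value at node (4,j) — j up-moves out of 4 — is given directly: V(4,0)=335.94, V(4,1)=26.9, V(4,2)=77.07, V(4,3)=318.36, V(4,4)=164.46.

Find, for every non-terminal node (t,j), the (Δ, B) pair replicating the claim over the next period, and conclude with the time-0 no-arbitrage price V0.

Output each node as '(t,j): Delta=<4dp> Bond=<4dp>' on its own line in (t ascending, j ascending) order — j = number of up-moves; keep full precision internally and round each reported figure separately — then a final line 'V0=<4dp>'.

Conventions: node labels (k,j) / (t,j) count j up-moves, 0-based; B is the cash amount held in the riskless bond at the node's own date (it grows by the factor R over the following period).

No-arbitrage ⇒ martingale measure with p* = (R−d)/(u−d) = 0.8571.
Terminal payoffs: V(4,0)=335.9400, V(4,1)=26.9000, V(4,2)=77.0700, V(4,3)=318.3600, V(4,4)=164.4600
  t=3,j=0: stock 91.9393 → up 106.6496 (V=26.9000), down 74.4708 (V=335.9400). Price 64.0077; hedge Δ=-9.6039, bond B=946.9792.
  t=3,j=1: stock 131.6661 → up 152.7327 (V=77.0700), down 106.6496 (V=26.9000). Price 62.9755; hedge Δ=1.0887, bond B=-80.3673.
  t=3,j=2: stock 188.5589 → up 218.7284 (V=318.3600), down 152.7327 (V=77.0700). Price 255.7568; hedge Δ=3.6562, bond B=-433.6432.
  t=3,j=3: stock 270.0350 → up 313.2406 (V=164.4600), down 218.7284 (V=318.3600). Price 167.9691; hedge Δ=-1.6284, bond B=607.6834.
  t=2,j=0: stock 113.5053 → up 131.6661 (V=62.9755), down 91.9393 (V=64.0077). Price 56.8676; hedge Δ=-0.0260, bond B=59.8166.
  t=2,j=1: stock 162.5508 → up 188.5589 (V=255.7568), down 131.6661 (V=62.9755). Price 205.6005; hedge Δ=3.3885, bond B=-345.2029.
  t=2,j=2: stock 232.7888 → up 270.0350 (V=167.9691), down 188.5589 (V=255.7568). Price 162.6218; hedge Δ=-1.0775, bond B=413.4436.
  t=1,j=0: stock 140.1300 → up 162.5508 (V=205.6005), down 113.5053 (V=56.8676). Price 166.0837; hedge Δ=3.0326, bond B=-258.8676.
  t=1,j=1: stock 200.6800 → up 232.7888 (V=162.6218), down 162.5508 (V=205.6005). Price 152.0375; hedge Δ=-0.6119, bond B=274.8338.
  t=0,j=0: stock 173.0000 → up 200.6800 (V=152.0375), down 140.1300 (V=166.0837). Price 138.7785; hedge Δ=-0.2320, bond B=178.9106.
Sanity check at the root: Δ(0,0)·S0 + B(0,0) reproduces V0 = 138.7785.

(0,0): Delta=-0.2320 Bond=178.9106
(1,0): Delta=3.0326 Bond=-258.8676
(1,1): Delta=-0.6119 Bond=274.8338
(2,0): Delta=-0.0260 Bond=59.8166
(2,1): Delta=3.3885 Bond=-345.2029
(2,2): Delta=-1.0775 Bond=413.4436
(3,0): Delta=-9.6039 Bond=946.9792
(3,1): Delta=1.0887 Bond=-80.3673
(3,2): Delta=3.6562 Bond=-433.6432
(3,3): Delta=-1.6284 Bond=607.6834
V0=138.7785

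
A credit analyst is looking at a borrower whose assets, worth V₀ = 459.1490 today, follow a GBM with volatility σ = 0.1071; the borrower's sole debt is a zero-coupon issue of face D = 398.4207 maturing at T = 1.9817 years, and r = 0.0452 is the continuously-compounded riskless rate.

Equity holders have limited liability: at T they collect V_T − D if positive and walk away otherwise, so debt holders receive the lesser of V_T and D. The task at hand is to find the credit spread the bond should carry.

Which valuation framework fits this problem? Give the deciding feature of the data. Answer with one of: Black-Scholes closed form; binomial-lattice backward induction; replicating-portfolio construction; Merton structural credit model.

Key observation: the data describe a firm's assets (V₀ = 459.1490, GBM) and a single zero-coupon debt of face 398.4207, so credit quantities follow from equity-as-call in the structural model.

framework: Merton structural credit model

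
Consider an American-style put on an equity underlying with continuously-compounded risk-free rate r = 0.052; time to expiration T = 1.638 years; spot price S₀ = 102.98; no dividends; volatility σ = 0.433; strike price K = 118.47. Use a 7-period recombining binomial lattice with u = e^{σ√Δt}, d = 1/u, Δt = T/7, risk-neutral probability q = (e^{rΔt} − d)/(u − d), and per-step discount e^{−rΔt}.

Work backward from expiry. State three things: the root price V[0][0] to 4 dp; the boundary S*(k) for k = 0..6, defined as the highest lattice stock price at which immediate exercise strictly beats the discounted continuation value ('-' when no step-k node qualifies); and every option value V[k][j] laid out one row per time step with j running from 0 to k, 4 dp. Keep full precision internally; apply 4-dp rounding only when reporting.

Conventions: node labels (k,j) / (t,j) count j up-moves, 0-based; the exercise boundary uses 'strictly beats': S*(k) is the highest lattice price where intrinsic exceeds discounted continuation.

Δt=0.23400, u=1.23301, d=0.81102, q=0.47684, disc=e^(-rΔt)=0.98791
k=7 terminal: V=max(K-S,0) → 94.7022 82.3355 63.5344 34.9507 0.0000 0.0000 0.0000 0.0000
k=6: j=0 S=29.3059 intr=89.1641 cont=87.7313 V=89.1641[EX]; j=1 S=44.5541 intr=73.9159 cont=72.4831 V=73.9159[EX]; j=2 S=67.7361 intr=50.7339 cont=49.3011 V=50.7339[EX]; j=3 S=102.9800 intr=15.4900 cont=18.0638 V=18.0638[hold]; j=4 S=156.5616 intr=0.0000 cont=0.0000 V=0.0000[hold]; j=5 S=238.0224 intr=0.0000 cont=0.0000 V=0.0000[hold]; j=6 S=361.8680 intr=0.0000 cont=0.0000 V=0.0000[hold]  S*(6)=67.7361
k=5: j=0 S=36.1345 intr=82.3355 cont=80.9027 V=82.3355[EX]; j=1 S=54.9356 intr=63.5344 cont=62.1015 V=63.5344[EX]; j=2 S=83.5193 intr=34.9507 cont=34.7304 V=34.9507[EX]; j=3 S=126.9753 intr=0.0000 cont=9.3360 V=9.3360[hold]; j=4 S=193.0419 intr=0.0000 cont=0.0000 V=0.0000[hold]; j=5 S=293.4837 intr=0.0000 cont=0.0000 V=0.0000[hold]  S*(5)=83.5193
k=4: j=0 S=44.5541 intr=73.9159 cont=72.4831 V=73.9159[EX]; j=1 S=67.7361 intr=50.7339 cont=49.3011 V=50.7339[EX]; j=2 S=102.9800 intr=15.4900 cont=22.4617 V=22.4617[hold]; j=3 S=156.5616 intr=0.0000 cont=4.8252 V=4.8252[hold]; j=4 S=238.0224 intr=0.0000 cont=0.0000 V=0.0000[hold]  S*(4)=67.7361
k=3: j=0 S=54.9356 intr=63.5344 cont=62.1015 V=63.5344[EX]; j=1 S=83.5193 intr=34.9507 cont=36.8021 V=36.8021[hold]; j=2 S=126.9753 intr=0.0000 cont=13.8820 V=13.8820[hold]; j=3 S=193.0419 intr=0.0000 cont=2.4938 V=2.4938[hold]  S*(3)=54.9356
k=2: j=0 S=67.7361 intr=50.7339 cont=50.1732 V=50.7339[EX]; j=1 S=102.9800 intr=15.4900 cont=25.5600 V=25.5600[hold]; j=2 S=156.5616 intr=0.0000 cont=8.3495 V=8.3495[hold]  S*(2)=67.7361
k=1: j=0 S=83.5193 intr=34.9507 cont=38.2616 V=38.2616[hold]; j=1 S=126.9753 intr=0.0000 cont=17.1435 V=17.1435[hold]  S*(1)=-
k=0: j=0 S=102.9800 intr=15.4900 cont=27.8507 V=27.8507[hold]  S*(0)=-

price = 27.8507
boundary = - - 67.7361 54.9356 67.7361 83.5193 67.7361
tree:
27.8507
38.2616 17.1435
50.7339 25.5600 8.3495
63.5344 36.8021 13.8820 2.4938
73.9159 50.7339 22.4617 4.8252 0.0000
82.3355 63.5344 34.9507 9.3360 0.0000 0.0000
89.1641 73.9159 50.7339 18.0638 0.0000 0.0000 0.0000
94.7022 82.3355 63.5344 34.9507 0.0000 0.0000 0.0000 0.0000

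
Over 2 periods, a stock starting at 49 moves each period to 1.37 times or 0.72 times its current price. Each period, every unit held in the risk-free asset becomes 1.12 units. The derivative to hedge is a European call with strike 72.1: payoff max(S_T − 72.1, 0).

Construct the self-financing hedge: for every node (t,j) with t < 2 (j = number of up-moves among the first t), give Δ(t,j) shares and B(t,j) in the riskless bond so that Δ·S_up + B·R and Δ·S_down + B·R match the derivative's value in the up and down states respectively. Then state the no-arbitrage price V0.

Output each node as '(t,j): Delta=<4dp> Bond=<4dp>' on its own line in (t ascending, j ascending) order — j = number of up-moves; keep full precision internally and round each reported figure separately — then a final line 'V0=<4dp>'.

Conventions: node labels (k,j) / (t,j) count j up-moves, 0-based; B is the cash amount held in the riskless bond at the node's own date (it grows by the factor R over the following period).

(0,0): Delta=0.3427 Bond=-10.7966
(1,0): Delta=0.0000 Bond=0.0000
(1,1): Delta=0.4553 Bond=-19.6498
V0=5.9981

Under the risk-neutral measure, an up-move has probability p* = (R−d)/(u−d) = 0.6154 and values discount at R = 1.12.
At maturity the claim pays: V(2,0)=0.0000, V(2,1)=0.0000, V(2,2)=19.8681
Node (1,0) S=35.2800: V=(p*·0.0000+(1−p*)·0.0000)/1.12=0.0000; Δ=(0.0000−0.0000)/(48.3336−25.4016)=0.0000; B=V−Δ·S=0.0000
Node (1,1) S=67.1300: V=(p*·19.8681+(1−p*)·0.0000)/1.12=10.9165; Δ=(19.8681−0.0000)/(91.9681−48.3336)=0.4553; B=V−Δ·S=-19.6498
Node (0,0) S=49.0000: V=(p*·10.9165+(1−p*)·0.0000)/1.12=5.9981; Δ=(10.9165−0.0000)/(67.1300−35.2800)=0.3427; B=V−Δ·S=-10.7966
As a check, the time-0 holding Δ(0,0)·S0 + B(0,0) comes to 5.9981 — exactly V0.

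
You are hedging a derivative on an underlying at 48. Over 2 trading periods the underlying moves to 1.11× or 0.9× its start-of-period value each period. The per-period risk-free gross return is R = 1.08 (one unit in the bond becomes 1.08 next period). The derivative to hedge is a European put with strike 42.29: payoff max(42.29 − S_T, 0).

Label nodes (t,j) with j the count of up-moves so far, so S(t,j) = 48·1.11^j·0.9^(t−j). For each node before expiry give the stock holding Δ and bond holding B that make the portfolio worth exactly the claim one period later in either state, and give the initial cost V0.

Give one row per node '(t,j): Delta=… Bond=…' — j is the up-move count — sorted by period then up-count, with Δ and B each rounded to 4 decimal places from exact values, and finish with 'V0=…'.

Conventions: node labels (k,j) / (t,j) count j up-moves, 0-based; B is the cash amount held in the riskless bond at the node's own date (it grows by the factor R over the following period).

(0,0): Delta=-0.0447 Bond=2.2076
(1,0): Delta=-0.3759 Bond=16.6892
(1,1): Delta=0.0000 Bond=0.0000
V0=0.0597

No-arbitrage ⇒ martingale measure with p* = (R−d)/(u−d) = 0.8571.
Terminal payoffs: V(2,0)=3.4100, V(2,1)=0.0000, V(2,2)=0.0000
  t=1,j=0: stock 43.2000 → up 47.9520 (V=0.0000), down 38.8800 (V=3.4100). Price 0.4511; hedge Δ=-0.3759, bond B=16.6892.
  t=1,j=1: stock 53.2800 → up 59.1408 (V=0.0000), down 47.9520 (V=0.0000). Price 0.0000; hedge Δ=0.0000, bond B=0.0000.
  t=0,j=0: stock 48.0000 → up 53.2800 (V=0.0000), down 43.2000 (V=0.4511). Price 0.0597; hedge Δ=-0.0447, bond B=2.2076.
Verification: the root portfolio costs Δ(0,0)·S0 + B(0,0) = 0.0597, matching V0.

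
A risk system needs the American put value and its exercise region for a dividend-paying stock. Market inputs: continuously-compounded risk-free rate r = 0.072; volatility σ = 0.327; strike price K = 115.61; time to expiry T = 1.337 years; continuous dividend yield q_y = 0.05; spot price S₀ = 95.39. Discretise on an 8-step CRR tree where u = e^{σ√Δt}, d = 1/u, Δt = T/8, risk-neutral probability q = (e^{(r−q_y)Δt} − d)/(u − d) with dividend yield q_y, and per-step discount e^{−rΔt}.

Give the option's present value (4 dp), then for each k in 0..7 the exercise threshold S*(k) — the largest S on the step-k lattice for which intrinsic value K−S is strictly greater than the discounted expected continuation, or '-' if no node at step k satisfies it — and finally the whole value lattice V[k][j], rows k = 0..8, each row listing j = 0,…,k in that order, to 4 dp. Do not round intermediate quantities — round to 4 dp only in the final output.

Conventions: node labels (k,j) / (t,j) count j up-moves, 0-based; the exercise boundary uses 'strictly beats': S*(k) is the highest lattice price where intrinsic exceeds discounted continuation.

price = 25.3929
boundary = - - 73.0112 63.8752 73.0112 83.4538 73.0112 83.4538
tree:
25.3929
33.3873 17.3850
42.5988 24.2641 10.3817
51.7348 32.7560 15.6895 4.9017
59.7275 42.5988 22.9339 8.2483 1.4050
66.7201 51.7348 32.1562 13.5358 2.7365 0.0000
72.8377 59.7275 42.5988 21.4368 5.3300 0.0000 0.0000
78.1898 66.7201 51.7348 32.1562 10.3813 0.0000 0.0000 0.0000
82.8723 72.8377 59.7275 42.5988 20.2200 0.0000 0.0000 0.0000 0.0000

params: Δt=0.16712 u=1.14303 d=0.87487 q=0.48037 e^(-rΔt)=0.98804
t_8 payoffs: 82.8723 72.8377 59.7275 42.5988 20.2200 0.0000 0.0000 0.0000 0.0000
t_7: node(7,0) S=37.4202 payoff=78.1898 vs cont=77.1184 → 78.1898 [stop]  node(7,1) S=48.8899 payoff=66.7201 vs cont=65.7441 → 66.7201 [stop]  node(7,2) S=63.8752 payoff=51.7348 vs cont=50.8835 → 51.7348 [stop]  node(7,3) S=83.4538 payoff=32.1562 vs cont=31.4679 → 32.1562 [stop]  node(7,4) S=109.0334 payoff=6.5766 vs cont=10.3813 → 10.3813 [wait]  node(7,5) S=142.4535 payoff=0.0000 vs cont=0.0000 → 0.0000 [wait]  node(7,6) S=186.1173 payoff=0.0000 vs cont=0.0000 → 0.0000 [wait]  node(7,7) S=243.1645 payoff=0.0000 vs cont=0.0000 → 0.0000 [wait]  ⇒ S*(7)=83.4538
t_6: node(6,0) S=42.7723 payoff=72.8377 vs cont=71.8109 → 72.8377 [stop]  node(6,1) S=55.8825 payoff=59.7275 vs cont=58.8097 → 59.7275 [stop]  node(6,2) S=73.0112 payoff=42.5988 vs cont=41.8236 → 42.5988 [stop]  node(6,3) S=95.3900 payoff=20.2200 vs cont=21.4368 → 21.4368 [wait]  node(6,4) S=124.6282 payoff=0.0000 vs cont=5.3300 → 5.3300 [wait]  node(6,5) S=162.8283 payoff=0.0000 vs cont=0.0000 → 0.0000 [wait]  node(6,6) S=212.7372 payoff=0.0000 vs cont=0.0000 → 0.0000 [wait]  ⇒ S*(6)=73.0112
t_5: node(5,0) S=48.8899 payoff=66.7201 vs cont=65.7441 → 66.7201 [stop]  node(5,1) S=63.8752 payoff=51.7348 vs cont=50.8835 → 51.7348 [stop]  node(5,2) S=83.4538 payoff=32.1562 vs cont=32.0454 → 32.1562 [stop]  node(5,3) S=109.0334 payoff=6.5766 vs cont=13.5358 → 13.5358 [wait]  node(5,4) S=142.4535 payoff=0.0000 vs cont=2.7365 → 2.7365 [wait]  node(5,5) S=186.1173 payoff=0.0000 vs cont=0.0000 → 0.0000 [wait]  ⇒ S*(5)=83.4538
t_4: node(4,0) S=55.8825 payoff=59.7275 vs cont=58.8097 → 59.7275 [stop]  node(4,1) S=73.0112 payoff=42.5988 vs cont=41.8236 → 42.5988 [stop]  node(4,2) S=95.3900 payoff=20.2200 vs cont=22.9339 → 22.9339 [wait]  node(4,3) S=124.6282 payoff=0.0000 vs cont=8.2483 → 8.2483 [wait]  node(4,4) S=162.8283 payoff=0.0000 vs cont=1.4050 → 1.4050 [wait]  ⇒ S*(4)=73.0112
t_3: node(3,0) S=63.8752 payoff=51.7348 vs cont=50.8835 → 51.7348 [stop]  node(3,1) S=83.4538 payoff=32.1562 vs cont=32.7560 → 32.7560 [wait]  node(3,2) S=109.0334 payoff=6.5766 vs cont=15.6895 → 15.6895 [wait]  node(3,3) S=142.4535 payoff=0.0000 vs cont=4.9017 → 4.9017 [wait]  ⇒ S*(3)=63.8752
t_2: node(2,0) S=73.0112 payoff=42.5988 vs cont=42.1082 → 42.5988 [stop]  node(2,1) S=95.3900 payoff=20.2200 vs cont=24.2641 → 24.2641 [wait]  node(2,2) S=124.6282 payoff=0.0000 vs cont=10.3817 → 10.3817 [wait]  ⇒ S*(2)=73.0112
t_1: node(1,0) S=83.4538 payoff=32.1562 vs cont=33.3873 → 33.3873 [wait]  node(1,1) S=109.0334 payoff=6.5766 vs cont=17.3850 → 17.3850 [wait]  ⇒ S*(1)=-
t_0: node(0,0) S=95.3900 payoff=20.2200 vs cont=25.3929 → 25.3929 [wait]  ⇒ S*(0)=-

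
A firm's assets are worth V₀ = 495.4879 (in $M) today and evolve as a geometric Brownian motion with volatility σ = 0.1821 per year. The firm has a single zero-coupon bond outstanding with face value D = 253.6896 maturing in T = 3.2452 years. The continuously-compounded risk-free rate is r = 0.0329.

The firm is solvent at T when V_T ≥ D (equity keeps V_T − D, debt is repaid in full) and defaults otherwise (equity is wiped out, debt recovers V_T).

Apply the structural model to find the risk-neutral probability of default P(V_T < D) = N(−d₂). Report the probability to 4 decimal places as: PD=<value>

Work the structural quantities from V₀ = 495.4879 against face 253.6896:
d₁ = [ln(V₀/D) + (r + σ²/2)T] / (σ√T)
   = [ln(495.4879/253.6896) + (0.0329 + 0.5·0.1821²)·3.2452] / (0.1821·√3.2452)
   = [0.669431 + 0.160573] / 0.328043 = 2.530171
d₂ = d₁ − σ√T = 2.530171 − 0.328043 = 2.202128
risk-neutral PD = N(−d₂) = N(-2.202128) = 0.013828

PD=0.0138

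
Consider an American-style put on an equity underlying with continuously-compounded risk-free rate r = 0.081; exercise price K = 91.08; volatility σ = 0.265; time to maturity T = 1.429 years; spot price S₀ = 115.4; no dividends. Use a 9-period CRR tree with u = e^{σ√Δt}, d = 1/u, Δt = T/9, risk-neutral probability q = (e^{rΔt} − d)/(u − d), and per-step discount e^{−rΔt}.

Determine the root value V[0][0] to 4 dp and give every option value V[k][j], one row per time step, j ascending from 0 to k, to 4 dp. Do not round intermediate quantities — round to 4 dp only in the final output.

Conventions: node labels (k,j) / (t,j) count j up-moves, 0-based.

price = 2.3925
tree:
2.3925
3.9857 1.0645
6.4808 1.9118 0.3532
10.2427 3.3655 0.6935 0.0658
15.6565 5.7814 1.3455 0.1433 0.0000
23.0171 9.6329 2.5711 0.3119 0.0000 0.0000
29.8377 15.4368 4.8176 0.6792 0.0000 0.0000 0.0000
35.9748 23.0171 8.7897 1.4790 0.0000 0.0000 0.0000 0.0000
41.4969 29.8377 15.4368 3.2205 0.0000 0.0000 0.0000 0.0000 0.0000
46.4657 35.9748 23.0171 7.0124 0.0000 0.0000 0.0000 0.0000 0.0000 0.0000

params: Δt=0.15878 u=1.11137 d=0.89979 q=0.53480 e^(-rΔt)=0.98722
t_9 payoffs: 46.4657 35.9748 23.0171 7.0124 0.0000 0.0000 0.0000 0.0000 0.0000 0.0000
k=8: node(8,0) S=49.5831 payoff=41.4969 vs cont=40.3331 → 41.4969 [stop]  node(8,1) S=61.2423 payoff=29.8377 vs cont=28.6738 → 29.8377 [stop]  node(8,2) S=75.6432 payoff=15.4368 vs cont=14.2730 → 15.4368 [stop]  node(8,3) S=93.4303 payoff=0.0000 vs cont=3.2205 → 3.2205 [wait]  node(8,4) S=115.4000 payoff=0.0000 vs cont=0.0000 → 0.0000 [wait]  node(8,5) S=142.5358 payoff=0.0000 vs cont=0.0000 → 0.0000 [wait]  node(8,6) S=176.0524 payoff=0.0000 vs cont=0.0000 → 0.0000 [wait]  node(8,7) S=217.4503 payoff=0.0000 vs cont=0.0000 → 0.0000 [wait]  node(8,8) S=268.5828 payoff=0.0000 vs cont=0.0000 → 0.0000 [wait]
k=7: node(7,0) S=55.1052 payoff=35.9748 vs cont=34.8109 → 35.9748 [stop]  node(7,1) S=68.0629 payoff=23.0171 vs cont=21.8532 → 23.0171 [stop]  node(7,2) S=84.0676 payoff=7.0124 vs cont=8.7897 → 8.7897 [wait]  node(7,3) S=103.8357 payoff=0.0000 vs cont=1.4790 → 1.4790 [wait]  node(7,4) S=128.2522 payoff=0.0000 vs cont=0.0000 → 0.0000 [wait]  node(7,5) S=158.4101 payoff=0.0000 vs cont=0.0000 → 0.0000 [wait]  node(7,6) S=195.6596 payoff=0.0000 vs cont=0.0000 → 0.0000 [wait]  node(7,7) S=241.6680 payoff=0.0000 vs cont=0.0000 → 0.0000 [wait]
k=6: node(6,0) S=61.2423 payoff=29.8377 vs cont=28.6738 → 29.8377 [stop]  node(6,1) S=75.6432 payoff=15.4368 vs cont=15.2113 → 15.4368 [stop]  node(6,2) S=93.4303 payoff=0.0000 vs cont=4.8176 → 4.8176 [wait]  node(6,3) S=115.4000 payoff=0.0000 vs cont=0.6792 → 0.6792 [wait]  node(6,4) S=142.5358 payoff=0.0000 vs cont=0.0000 → 0.0000 [wait]  node(6,5) S=176.0524 payoff=0.0000 vs cont=0.0000 → 0.0000 [wait]  node(6,6) S=217.4503 payoff=0.0000 vs cont=0.0000 → 0.0000 [wait]
k=5: node(5,0) S=68.0629 payoff=23.0171 vs cont=21.8532 → 23.0171 [stop]  node(5,1) S=84.0676 payoff=7.0124 vs cont=9.6329 → 9.6329 [wait]  node(5,2) S=103.8357 payoff=0.0000 vs cont=2.5711 → 2.5711 [wait]  node(5,3) S=128.2522 payoff=0.0000 vs cont=0.3119 → 0.3119 [wait]  node(5,4) S=158.4101 payoff=0.0000 vs cont=0.0000 → 0.0000 [wait]  node(5,5) S=195.6596 payoff=0.0000 vs cont=0.0000 → 0.0000 [wait]
k=4: node(4,0) S=75.6432 payoff=15.4368 vs cont=15.6565 → 15.6565 [wait]  node(4,1) S=93.4303 payoff=0.0000 vs cont=5.7814 → 5.7814 [wait]  node(4,2) S=115.4000 payoff=0.0000 vs cont=1.3455 → 1.3455 [wait]  node(4,3) S=142.5358 payoff=0.0000 vs cont=0.1433 → 0.1433 [wait]  node(4,4) S=176.0524 payoff=0.0000 vs cont=0.0000 → 0.0000 [wait]
k=3: node(3,0) S=84.0676 payoff=7.0124 vs cont=10.2427 → 10.2427 [wait]  node(3,1) S=103.8357 payoff=0.0000 vs cont=3.3655 → 3.3655 [wait]  node(3,2) S=128.2522 payoff=0.0000 vs cont=0.6935 → 0.6935 [wait]  node(3,3) S=158.4101 payoff=0.0000 vs cont=0.0658 → 0.0658 [wait]
k=2: node(2,0) S=93.4303 payoff=0.0000 vs cont=6.4808 → 6.4808 [wait]  node(2,1) S=115.4000 payoff=0.0000 vs cont=1.9118 → 1.9118 [wait]  node(2,2) S=142.5358 payoff=0.0000 vs cont=0.3532 → 0.3532 [wait]
k=1: node(1,0) S=103.8357 payoff=0.0000 vs cont=3.9857 → 3.9857 [wait]  node(1,1) S=128.2522 payoff=0.0000 vs cont=1.0645 → 1.0645 [wait]
k=0: node(0,0) S=115.4000 payoff=0.0000 vs cont=2.3925 → 2.3925 [wait]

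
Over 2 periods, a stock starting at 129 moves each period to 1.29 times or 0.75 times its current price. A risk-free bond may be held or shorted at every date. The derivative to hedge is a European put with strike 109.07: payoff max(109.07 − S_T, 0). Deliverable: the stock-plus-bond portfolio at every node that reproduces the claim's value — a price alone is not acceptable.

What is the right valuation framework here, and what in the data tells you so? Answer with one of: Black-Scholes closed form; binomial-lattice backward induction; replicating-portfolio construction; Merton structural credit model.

Key observation: a price alone would not answer the question — the per-node share/bond construction on the spot-129, 1.29/0.75 tree is required, and only the replicating-portfolio method yields it.

framework: replicating-portfolio construction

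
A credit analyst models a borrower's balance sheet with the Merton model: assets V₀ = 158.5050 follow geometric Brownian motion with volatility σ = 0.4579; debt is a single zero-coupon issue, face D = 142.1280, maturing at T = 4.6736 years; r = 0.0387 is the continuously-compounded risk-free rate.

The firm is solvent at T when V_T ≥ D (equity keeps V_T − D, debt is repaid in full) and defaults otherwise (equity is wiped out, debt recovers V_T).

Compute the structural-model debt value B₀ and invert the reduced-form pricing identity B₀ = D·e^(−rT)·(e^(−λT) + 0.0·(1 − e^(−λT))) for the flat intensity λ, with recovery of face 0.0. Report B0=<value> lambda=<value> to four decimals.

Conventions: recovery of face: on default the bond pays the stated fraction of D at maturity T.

With assets at 158.5050 and a single debt payment of 142.1280 at 4.6736 years:
d₁ = [ln(V₀/D) + (r + σ²/2)T] / (σ√T)
   = [ln(158.5050/142.1280) + (0.0387 + 0.5·0.4579²)·4.6736] / (0.4579·√4.6736)
   = [0.109058 + 0.670831] / 0.989912 = 0.787837
d₂ = d₁ − σ√T = 0.787837 − 0.989912 = -0.202075
N(d₁) = 0.784604,  N(d₂) = 0.419929,  e^(−rT) = 0.834545
E₀ = V₀·N(d₁) − D·e^(−rT)·N(d₂)
   = 158.5050·0.784604 − 142.1280·0.834545·0.419929 = 74.554907
B₀ = V₀ − E₀ = 158.5050 − 74.554907 = 83.950093
e^(−λT) = (B₀·e^(rT)/D − 0)/(1 − 0) = (83.9501·1.198257/142.1280 − 0)/1 = 0.70776924
λ = −ln(0.70776924)/4.6736 = 0.073955

B0=83.9501 lambda=0.0740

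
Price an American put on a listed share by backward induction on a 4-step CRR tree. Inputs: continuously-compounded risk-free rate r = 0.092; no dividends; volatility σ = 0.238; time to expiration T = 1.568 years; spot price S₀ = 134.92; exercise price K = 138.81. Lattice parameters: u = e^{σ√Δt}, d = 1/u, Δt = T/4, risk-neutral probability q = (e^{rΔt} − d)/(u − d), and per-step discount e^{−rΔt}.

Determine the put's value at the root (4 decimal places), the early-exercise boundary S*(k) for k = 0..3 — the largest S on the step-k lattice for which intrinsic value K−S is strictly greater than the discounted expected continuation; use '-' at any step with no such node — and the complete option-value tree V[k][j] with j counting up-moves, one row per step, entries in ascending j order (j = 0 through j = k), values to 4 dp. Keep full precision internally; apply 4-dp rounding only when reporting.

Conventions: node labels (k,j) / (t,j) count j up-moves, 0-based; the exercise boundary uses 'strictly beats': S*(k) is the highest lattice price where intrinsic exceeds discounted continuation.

price = 11.4551
boundary = - 116.2416 100.1490 116.2416
tree:
11.4551
22.5684 4.3085
38.6610 9.8998 0.6216
52.5257 22.5684 1.5550 0.0000
64.4710 38.6610 3.8900 0.0000 0.0000

Δt=0.39200  u=1.16069  d=0.86156  q=0.58558  discount=0.96458
step 4 (expiry): payoffs max(K−S,0) = 64.4710 38.6610 3.8900 0.0000 0.0000
step 3: (k=3,j=0): S=86.2843, K−S=52.5257, hold=47.6089 ⇒ V=52.5257 exercise | (k=3,j=1): S=116.2416, K−S=22.5684, hold=17.6516 ⇒ V=22.5684 exercise | (k=3,j=2): S=156.5998, K−S=0.0000, hold=1.5550 ⇒ V=1.5550 continue | (k=3,j=3): S=210.9702, K−S=0.0000, hold=0.0000 ⇒ V=0.0000 continue  boundary S*=116.2416
step 2: (k=2,j=0): S=100.1490, K−S=38.6610, hold=33.7442 ⇒ V=38.6610 exercise | (k=2,j=1): S=134.9200, K−S=3.8900, hold=9.8998 ⇒ V=9.8998 continue | (k=2,j=2): S=181.7633, K−S=0.0000, hold=0.6216 ⇒ V=0.6216 continue  boundary S*=100.1490
step 1: (k=1,j=0): S=116.2416, K−S=22.5684, hold=21.0462 ⇒ V=22.5684 exercise | (k=1,j=1): S=156.5998, K−S=0.0000, hold=4.3085 ⇒ V=4.3085 continue  boundary S*=116.2416
step 0: (k=0,j=0): S=134.9200, K−S=3.8900, hold=11.4551 ⇒ V=11.4551 continue  boundary S*=-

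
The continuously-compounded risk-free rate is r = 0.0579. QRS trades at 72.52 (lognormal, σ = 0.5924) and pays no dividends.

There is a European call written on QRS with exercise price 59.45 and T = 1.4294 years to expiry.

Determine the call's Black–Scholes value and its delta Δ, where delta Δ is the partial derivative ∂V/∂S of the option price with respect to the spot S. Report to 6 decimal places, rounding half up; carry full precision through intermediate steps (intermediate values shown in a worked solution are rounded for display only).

price = 27.809977
Δ = 0.773844

σ√T = 0.5924·√1.4294 = 0.708259
d₁ = (ln(S/K) + (r+σ²/2)T) / (σ√T) = (ln(72.52/59.45) + (0.0579+0.5924²/2)·1.4294) / 0.708259 = (0.198727 + 0.333577) / 0.708259 = 0.751567
d₂ = d₁ − σ√T = 0.751567 − 0.708259 = 0.043309
e^{−rT} = 0.920570
N(d₁) = 0.773844,  N(d₂) = 0.517272
Call price V = S·N(d₁) − K·e^{−rT}·N(d₂) = 56.119196 − 28.309219 = 27.809977
Δ = N(d₁) = 0.773844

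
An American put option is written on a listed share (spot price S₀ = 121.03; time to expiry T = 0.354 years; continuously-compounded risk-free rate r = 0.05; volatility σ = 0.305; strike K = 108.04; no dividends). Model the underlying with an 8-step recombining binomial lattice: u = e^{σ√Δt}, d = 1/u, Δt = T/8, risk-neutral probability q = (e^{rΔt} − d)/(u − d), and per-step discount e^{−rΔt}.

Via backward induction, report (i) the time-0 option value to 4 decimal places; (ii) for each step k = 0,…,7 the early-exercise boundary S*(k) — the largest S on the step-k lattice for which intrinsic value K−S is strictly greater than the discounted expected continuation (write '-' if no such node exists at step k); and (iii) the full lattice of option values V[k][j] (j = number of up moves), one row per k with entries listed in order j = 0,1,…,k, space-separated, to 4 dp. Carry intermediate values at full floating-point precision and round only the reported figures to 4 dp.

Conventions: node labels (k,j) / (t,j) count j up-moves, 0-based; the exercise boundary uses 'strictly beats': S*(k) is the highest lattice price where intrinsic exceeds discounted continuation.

Δt=0.04425, u=1.06626, d=0.93786, q=0.50122, disc=e^(-rΔt)=0.99779
k=8 terminal: V=max(K-S,0) → 35.5993 25.6812 14.4051 1.5852 0.0000 0.0000 0.0000 0.0000 0.0000
k=7: j=0 S=77.2407 intr=30.7993 cont=30.5605 V=30.7993[EX]; j=1 S=87.8160 intr=20.2240 cont=19.9852 V=20.2240[EX]; j=2 S=99.8393 intr=8.2007 cont=7.9619 V=8.2007[EX]; j=3 S=113.5087 intr=0.0000 cont=0.7889 V=0.7889[hold]; j=4 S=129.0497 intr=0.0000 cont=0.0000 V=0.0000[hold]; j=5 S=146.7184 intr=0.0000 cont=0.0000 V=0.0000[hold]; j=6 S=166.8062 intr=0.0000 cont=0.0000 V=0.0000[hold]; j=7 S=189.6443 intr=0.0000 cont=0.0000 V=0.0000[hold]  S*(7)=99.8393
k=6: j=0 S=82.3588 intr=25.6812 cont=25.4424 V=25.6812[EX]; j=1 S=93.6349 intr=14.4051 cont=14.1663 V=14.4051[EX]; j=2 S=106.4548 intr=1.5852 cont=4.4759 V=4.4759[hold]; j=3 S=121.0300 intr=0.0000 cont=0.3926 V=0.3926[hold]; j=4 S=137.6007 intr=0.0000 cont=0.0000 V=0.0000[hold]; j=5 S=156.4402 intr=0.0000 cont=0.0000 V=0.0000[hold]; j=6 S=177.8591 intr=0.0000 cont=0.0000 V=0.0000[hold]  S*(6)=93.6349
k=5: j=0 S=87.8160 intr=20.2240 cont=19.9852 V=20.2240[EX]; j=1 S=99.8393 intr=8.2007 cont=9.4076 V=9.4076[hold]; j=2 S=113.5087 intr=0.0000 cont=2.4239 V=2.4239[hold]; j=3 S=129.0497 intr=0.0000 cont=0.1954 V=0.1954[hold]; j=4 S=146.7184 intr=0.0000 cont=0.0000 V=0.0000[hold]; j=5 S=166.8062 intr=0.0000 cont=0.0000 V=0.0000[hold]  S*(5)=87.8160
k=4: j=0 S=93.6349 intr=14.4051 cont=14.7699 V=14.7699[hold]; j=1 S=106.4548 intr=1.5852 cont=5.8942 V=5.8942[hold]; j=2 S=121.0300 intr=0.0000 cont=1.3041 V=1.3041[hold]; j=3 S=137.6007 intr=0.0000 cont=0.0972 V=0.0972[hold]; j=4 S=156.4402 intr=0.0000 cont=0.0000 V=0.0000[hold]  S*(4)=-
k=3: j=0 S=99.8393 intr=8.2007 cont=10.2985 V=10.2985[hold]; j=1 S=113.5087 intr=0.0000 cont=3.5856 V=3.5856[hold]; j=2 S=129.0497 intr=0.0000 cont=0.6976 V=0.6976[hold]; j=3 S=146.7184 intr=0.0000 cont=0.0484 V=0.0484[hold]  S*(3)=-
k=2: j=0 S=106.4548 intr=1.5852 cont=6.9186 V=6.9186[hold]; j=1 S=121.0300 intr=0.0000 cont=2.1334 V=2.1334[hold]; j=2 S=137.6007 intr=0.0000 cont=0.3714 V=0.3714[hold]  S*(2)=-
k=1: j=0 S=113.5087 intr=0.0000 cont=4.5102 V=4.5102[hold]; j=1 S=129.0497 intr=0.0000 cont=1.2475 V=1.2475[hold]  S*(1)=-
k=0: j=0 S=121.0300 intr=0.0000 cont=2.8685 V=2.8685[hold]  S*(0)=-

price = 2.8685
boundary = - - - - - 87.8160 93.6349 99.8393
tree:
2.8685
4.5102 1.2475
6.9186 2.1334 0.3714
10.2985 3.5856 0.6976 0.0484
14.7699 5.8942 1.3041 0.0972 0.0000
20.2240 9.4076 2.4239 0.1954 0.0000 0.0000
25.6812 14.4051 4.4759 0.3926 0.0000 0.0000 0.0000
30.7993 20.2240 8.2007 0.7889 0.0000 0.0000 0.0000 0.0000
35.5993 25.6812 14.4051 1.5852 0.0000 0.0000 0.0000 0.0000 0.0000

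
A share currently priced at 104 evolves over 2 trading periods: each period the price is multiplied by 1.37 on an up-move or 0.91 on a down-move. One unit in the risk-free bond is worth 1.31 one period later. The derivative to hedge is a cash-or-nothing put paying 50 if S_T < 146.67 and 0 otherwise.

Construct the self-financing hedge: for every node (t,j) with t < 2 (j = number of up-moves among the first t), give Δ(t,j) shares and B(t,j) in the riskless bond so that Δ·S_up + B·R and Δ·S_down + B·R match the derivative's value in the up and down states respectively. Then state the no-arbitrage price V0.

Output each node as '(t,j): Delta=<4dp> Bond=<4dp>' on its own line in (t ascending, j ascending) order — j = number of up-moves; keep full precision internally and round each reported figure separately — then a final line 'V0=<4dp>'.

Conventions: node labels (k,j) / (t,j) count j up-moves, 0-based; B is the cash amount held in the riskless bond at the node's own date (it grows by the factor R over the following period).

(0,0): Delta=-0.6938 Bond=79.2561
(1,0): Delta=0.0000 Bond=38.1679
(1,1): Delta=-0.7629 Bond=113.6741
V0=7.1050

The replicating-portfolio and risk-neutral prices coincide; use p* = (1.31−0.91)/(1.37−0.91) = 0.8696 for the latter.
Payoffs at expiry: V(2,0)=50.0000, V(2,1)=50.0000, V(2,2)=0.0000
(1,0): S=94.6400. Δ = (V_up−V_dn)/(S_up−S_dn) = (50.0000−50.0000)/(129.6568−86.1224) = 0.0000. V = [p*·50.0000 + (1−p*)·50.0000]/1.31 = 38.1679. B = V − Δ·S = 38.1679.
(1,1): S=142.4800. Δ = (V_up−V_dn)/(S_up−S_dn) = (0.0000−50.0000)/(195.1976−129.6568) = -0.7629. V = [p*·0.0000 + (1−p*)·50.0000]/1.31 = 4.9784. B = V − Δ·S = 113.6741.
(0,0): S=104.0000. Δ = (V_up−V_dn)/(S_up−S_dn) = (4.9784−38.1679)/(142.4800−94.6400) = -0.6938. V = [p*·4.9784 + (1−p*)·38.1679]/1.31 = 7.1050. B = V − Δ·S = 79.2561.
Verification: the root portfolio costs Δ(0,0)·S0 + B(0,0) = 7.1050, matching V0.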